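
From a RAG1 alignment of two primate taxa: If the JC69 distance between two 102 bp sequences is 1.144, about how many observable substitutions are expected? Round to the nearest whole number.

60

Invert JC69: p = (3/4)(1 − e^(−4d/3)) = 0.75 × (1 − e^(-1.525333)) = 0.75 × (1 − 0.217549) = 0.586838.
Expected differing sites = pL ≈ 0.586838 × 102 = 59.857476 ≈ 60.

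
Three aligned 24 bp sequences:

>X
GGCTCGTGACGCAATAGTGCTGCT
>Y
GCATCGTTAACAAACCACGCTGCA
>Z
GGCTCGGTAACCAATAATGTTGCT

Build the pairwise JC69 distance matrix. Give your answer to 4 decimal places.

d(X,Y) = 0.7083, d(X,Z) = 0.3041, d(Y,Z) = 0.5199

X–Y: 11/24 sites differ → p ≈ 0.458333, d = −0.75 ln(1 − 0.611111) = 0.708346 ≈ 0.7083.
X–Z: 6/24 sites differ → p = 0.25, d = −0.75 ln(1 − 0.333333) = 0.304098 ≈ 0.3041.
Y–Z: 9/24 sites differ → p = 0.375, d = −0.75 ln(1 − 0.5) = 0.519860 ≈ 0.5199.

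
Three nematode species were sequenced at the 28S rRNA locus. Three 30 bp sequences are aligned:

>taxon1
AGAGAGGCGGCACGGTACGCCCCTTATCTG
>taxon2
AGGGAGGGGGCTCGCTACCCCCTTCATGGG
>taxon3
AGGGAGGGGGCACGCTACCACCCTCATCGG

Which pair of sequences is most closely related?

taxon1–taxon2: 9/30 differ, p = 0.300, d = 0.383.
taxon1–taxon3: 7/30 differ, p = 0.233, d = 0.280.
taxon2–taxon3: 4/30 differ, p = 0.133, d = 0.147.
The smallest distance is between taxon2 and taxon3.

taxon2 and taxon3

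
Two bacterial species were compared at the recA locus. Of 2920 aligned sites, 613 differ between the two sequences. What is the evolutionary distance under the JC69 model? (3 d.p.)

0.246

p = 613/2920 ≈ 0.209932.
d = −(3/4) ln(1 − 4p/3) = −0.75 ln(1 − 0.279909) = −0.75 ln(0.720091)
  = −0.75 × (-0.328378) = 0.246284 substitutions/site.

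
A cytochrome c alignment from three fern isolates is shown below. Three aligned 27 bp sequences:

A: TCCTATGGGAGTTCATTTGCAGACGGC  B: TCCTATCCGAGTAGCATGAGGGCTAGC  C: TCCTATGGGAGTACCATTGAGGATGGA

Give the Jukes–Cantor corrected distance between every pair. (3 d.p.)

d(A,B) = 0.770, d(A,C) = 0.318, d(B,C) = 0.441

A–B: 13/27 sites differ → p ≈ 0.481481, d = −0.75 ln(1 − 0.641975) = 0.770364 ≈ 0.770.
A–C: 7/27 sites differ → p ≈ 0.259259, d = −0.75 ln(1 − 0.345679) = 0.318118 ≈ 0.318.
B–C: 9/27 sites differ → p ≈ 0.333333, d = −0.75 ln(1 − 0.444444) = 0.440839 ≈ 0.441.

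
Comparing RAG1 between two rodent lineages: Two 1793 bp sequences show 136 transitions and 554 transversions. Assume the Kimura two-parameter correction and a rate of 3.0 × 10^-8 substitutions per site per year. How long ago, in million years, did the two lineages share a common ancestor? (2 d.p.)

P = 136/1793 ≈ 0.075851 and Q = 554/1793 ≈ 0.308979.
Under the Kimura two-parameter model, d = −½ ln(1 − 2P − Q) − ¼ ln(1 − 2Q).
1 − 2P − Q = 0.539319, giving −½ ln(0.539319) = 0.308724.
1 − 2Q = 0.382042, giving −¼ ln(0.382042) = 0.240556.
d = 0.308724 + 0.240556 = 0.549280.
Under a molecular clock d = 2μt, so t = d/(2μ) = 0.549280 / (2 × 3.0 × 10^-8) = 9.15 million years.

9.15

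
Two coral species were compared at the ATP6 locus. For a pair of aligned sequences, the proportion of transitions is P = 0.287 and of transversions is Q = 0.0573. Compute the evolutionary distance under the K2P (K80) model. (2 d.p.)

Under the Kimura two-parameter model, d = −½ ln(1 − 2P − Q) − ¼ ln(1 − 2Q).
1 − 2P − Q = 0.3687, giving −½ ln(0.3687) = 0.498886.
1 − 2Q = 0.8854, giving −¼ ln(0.8854) = 0.030429.
d = 0.498886 + 0.030429 = 0.529315.

0.53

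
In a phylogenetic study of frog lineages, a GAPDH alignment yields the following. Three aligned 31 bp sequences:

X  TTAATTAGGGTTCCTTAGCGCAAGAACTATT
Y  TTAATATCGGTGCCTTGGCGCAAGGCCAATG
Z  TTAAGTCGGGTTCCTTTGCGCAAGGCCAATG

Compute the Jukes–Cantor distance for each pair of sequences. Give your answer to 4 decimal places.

d(X,Y) = 0.3672, d(X,Z) = 0.2687, d(Y,Z) = 0.2239

X–Y: 9/31 sites differ → p ≈ 0.290323, d = −0.75 ln(1 − 0.387097) = 0.367161 ≈ 0.3672.
X–Z: 7/31 sites differ → p ≈ 0.225806, d = −0.75 ln(1 − 0.301075) = 0.268659 ≈ 0.2687.
Y–Z: 6/31 sites differ → p ≈ 0.193548, d = −0.75 ln(1 − 0.258064) = 0.223869 ≈ 0.2239.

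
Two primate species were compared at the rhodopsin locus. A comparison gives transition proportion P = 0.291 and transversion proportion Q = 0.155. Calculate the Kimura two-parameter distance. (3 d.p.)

Under the Kimura two-parameter model, d = −½ ln(1 − 2P − Q) − ¼ ln(1 − 2Q).
1 − 2P − Q = 0.263, giving −½ ln(0.263) = 0.667801.
1 − 2Q = 0.69, giving −¼ ln(0.69) = 0.092766.
d = 0.667801 + 0.092766 = 0.760567.

0.761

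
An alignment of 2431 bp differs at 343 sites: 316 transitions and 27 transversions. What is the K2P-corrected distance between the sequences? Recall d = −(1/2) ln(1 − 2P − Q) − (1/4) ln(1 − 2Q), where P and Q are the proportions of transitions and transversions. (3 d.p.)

P = 316/2431 ≈ 0.129988 and Q = 27/2431 ≈ 0.011107.
Under the Kimura two-parameter model, d = −½ ln(1 − 2P − Q) − ¼ ln(1 − 2Q).
1 − 2P − Q = 0.728917, giving −½ ln(0.728917) = 0.158098.
1 − 2Q = 0.977786, giving −¼ ln(0.977786) = 0.005616.
d = 0.158098 + 0.005616 = 0.163714.

0.164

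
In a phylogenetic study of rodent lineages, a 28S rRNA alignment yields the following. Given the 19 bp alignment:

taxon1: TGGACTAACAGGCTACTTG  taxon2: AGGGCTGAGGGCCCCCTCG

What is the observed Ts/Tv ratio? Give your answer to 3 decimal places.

1.250

Transitions are A↔G and C↔T; transversions are all other mismatches.
Transitions: 5. Transversions: 4.
R = 5/4 = 1.250.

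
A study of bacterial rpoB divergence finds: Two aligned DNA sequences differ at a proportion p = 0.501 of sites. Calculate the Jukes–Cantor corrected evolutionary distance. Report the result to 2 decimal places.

d = −(3/4) ln(1 − 4p/3) = −0.75 ln(1 − 0.668) = −0.75 ln(0.332)
  = −0.75 × (-1.102620) = 0.826965 substitutions/site.

0.83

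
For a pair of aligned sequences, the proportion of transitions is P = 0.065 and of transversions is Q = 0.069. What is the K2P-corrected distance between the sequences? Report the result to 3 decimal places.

Under the Kimura two-parameter model, d = −½ ln(1 − 2P − Q) − ¼ ln(1 − 2Q).
1 − 2P − Q = 0.801, giving −½ ln(0.801) = 0.110947.
1 − 2Q = 0.862, giving −¼ ln(0.862) = 0.037125.
d = 0.110947 + 0.037125 = 0.148072.

0.148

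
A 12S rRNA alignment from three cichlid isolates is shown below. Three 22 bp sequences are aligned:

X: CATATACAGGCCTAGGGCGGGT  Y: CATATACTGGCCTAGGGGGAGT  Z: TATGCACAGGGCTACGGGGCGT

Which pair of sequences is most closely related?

X and Y

X–Y: 3/22 differ, p = 0.136, d = 0.151.
X–Z: 7/22 differ, p = 0.318, d = 0.414.
Y–Z: 7/22 differ, p = 0.318, d = 0.414.
The smallest distance is between X and Y.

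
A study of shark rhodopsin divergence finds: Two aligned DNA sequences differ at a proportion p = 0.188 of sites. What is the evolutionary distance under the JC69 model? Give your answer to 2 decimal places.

0.22

d = −(3/4) ln(1 − 4p/3) = −0.75 ln(1 − 0.250667) = −0.75 ln(0.749333)
  = −0.75 × (-0.288572) = 0.216429 substitutions/site.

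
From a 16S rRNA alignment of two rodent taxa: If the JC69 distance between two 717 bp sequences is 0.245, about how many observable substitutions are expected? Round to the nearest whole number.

150

Invert JC69: p = (3/4)(1 − e^(−4d/3)) = 0.75 × (1 − e^(-0.326667)) = 0.75 × (1 − 0.721324) = 0.209007.
Expected differing sites = pL ≈ 0.209007 × 717 = 149.858019 ≈ 150.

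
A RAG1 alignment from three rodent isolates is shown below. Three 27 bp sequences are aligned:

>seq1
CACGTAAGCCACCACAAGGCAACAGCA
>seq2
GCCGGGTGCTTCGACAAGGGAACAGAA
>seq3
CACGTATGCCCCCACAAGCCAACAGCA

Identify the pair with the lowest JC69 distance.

seq1–seq2: 10/27 differ, p = 0.370, d = 0.511.
seq1–seq3: 3/27 differ, p = 0.111, d = 0.120.
seq2–seq3: 10/27 differ, p = 0.370, d = 0.511.
The smallest distance is between seq1 and seq3.

seq1 and seq3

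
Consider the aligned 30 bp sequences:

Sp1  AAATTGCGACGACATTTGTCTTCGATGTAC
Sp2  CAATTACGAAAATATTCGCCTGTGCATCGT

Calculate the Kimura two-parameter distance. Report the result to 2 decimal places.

Of 30 sites, 9 differences are transitions and 6 are transversions, so P = 9/30 = 0.3 and Q = 6/30 = 0.2.
Under the Kimura two-parameter model, d = −½ ln(1 − 2P − Q) − ¼ ln(1 − 2Q).
1 − 2P − Q = 0.2, giving −½ ln(0.2) = 0.804719.
1 − 2Q = 0.6, giving −¼ ln(0.6) = 0.127706.
d = 0.804719 + 0.127706 = 0.932425.

0.93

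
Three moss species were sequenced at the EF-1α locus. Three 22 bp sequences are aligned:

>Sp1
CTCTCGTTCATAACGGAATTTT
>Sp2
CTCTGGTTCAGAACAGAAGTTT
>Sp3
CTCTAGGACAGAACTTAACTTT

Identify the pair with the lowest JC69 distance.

Sp1 and Sp2

Sp1–Sp2: 4/22 differ, p = 0.182, d = 0.208.
Sp1–Sp3: 7/22 differ, p = 0.318, d = 0.414.
Sp2–Sp3: 6/22 differ, p = 0.273, d = 0.339.
The smallest distance is between Sp1 and Sp2.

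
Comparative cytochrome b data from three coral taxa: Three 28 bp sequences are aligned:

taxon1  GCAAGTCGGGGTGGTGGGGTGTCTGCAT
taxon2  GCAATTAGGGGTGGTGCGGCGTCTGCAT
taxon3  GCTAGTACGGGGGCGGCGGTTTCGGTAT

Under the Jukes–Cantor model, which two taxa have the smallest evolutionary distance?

taxon1 and taxon2

taxon1–taxon2: 4/28 differ, p = 0.143, d = 0.158.
taxon1–taxon3: 10/28 differ, p = 0.357, d = 0.485.
taxon2–taxon3: 10/28 differ, p = 0.357, d = 0.485.
The smallest distance is between taxon1 and taxon2.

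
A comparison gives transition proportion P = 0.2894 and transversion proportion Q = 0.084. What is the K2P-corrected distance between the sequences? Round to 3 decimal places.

0.590

Under the Kimura two-parameter model, d = −½ ln(1 − 2P − Q) − ¼ ln(1 − 2Q).
1 − 2P − Q = 0.3372, giving −½ ln(0.3372) = 0.543540.
1 − 2Q = 0.832, giving −¼ ln(0.832) = 0.045981.
d = 0.543540 + 0.045981 = 0.589521.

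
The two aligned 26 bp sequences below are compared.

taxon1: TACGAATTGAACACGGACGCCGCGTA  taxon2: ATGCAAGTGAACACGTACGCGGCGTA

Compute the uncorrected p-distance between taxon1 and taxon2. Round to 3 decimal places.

0.269

The sequences differ at 7 of 26 positions (sites 1, 2, 3, 4, 7, 16, 21).
p = 7/26 = 0.269230… ≈ 0.269 (to 3 d.p.).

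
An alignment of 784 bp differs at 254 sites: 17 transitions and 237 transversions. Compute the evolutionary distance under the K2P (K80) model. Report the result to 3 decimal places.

P = 17/784 ≈ 0.021684 and Q = 237/784 ≈ 0.302296.
Under the Kimura two-parameter model, d = −½ ln(1 − 2P − Q) − ¼ ln(1 − 2Q).
1 − 2P − Q = 0.654336, giving −½ ln(0.654336) = 0.212067.
1 − 2Q = 0.395408, giving −¼ ln(0.395408) = 0.231959.
d = 0.212067 + 0.231959 = 0.444026.

0.444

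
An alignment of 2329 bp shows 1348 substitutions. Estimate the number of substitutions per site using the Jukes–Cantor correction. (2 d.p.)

p = 1348/2329 ≈ 0.578789.
d = −(3/4) ln(1 − 4p/3) = −0.75 ln(1 − 0.771719) = −0.75 ln(0.228281)
  = −0.75 × (-1.477178) = 1.107884 substitutions/site.

1.11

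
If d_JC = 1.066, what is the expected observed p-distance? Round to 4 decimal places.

p = (3/4)(1 − e^(−4d/3)) = 0.75 × (1 − e^(-1.421333)) = 0.75 × (1 − 0.241392) = 0.568956.

0.5690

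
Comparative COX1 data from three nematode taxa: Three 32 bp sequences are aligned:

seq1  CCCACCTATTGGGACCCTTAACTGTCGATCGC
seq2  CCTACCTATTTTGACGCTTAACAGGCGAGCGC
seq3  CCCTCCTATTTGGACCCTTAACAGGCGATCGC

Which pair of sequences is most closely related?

seq1 and seq3

seq1–seq2: 7/32 differ, p = 0.219, d = 0.259.
seq1–seq3: 4/32 differ, p = 0.125, d = 0.137.
seq2–seq3: 5/32 differ, p = 0.156, d = 0.175.
The smallest distance is between seq1 and seq3.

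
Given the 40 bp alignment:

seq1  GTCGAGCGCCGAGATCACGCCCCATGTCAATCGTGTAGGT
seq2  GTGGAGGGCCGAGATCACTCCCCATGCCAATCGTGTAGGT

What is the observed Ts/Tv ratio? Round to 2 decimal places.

Transitions are A↔G and C↔T; transversions are all other mismatches.
Transitions: 1. Transversions: 3.
R = 1/3 = 0.333333… ≈ 0.33 (to 2 d.p.).

0.33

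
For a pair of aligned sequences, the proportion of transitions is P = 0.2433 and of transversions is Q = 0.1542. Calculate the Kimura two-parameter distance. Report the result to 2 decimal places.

0.60

Under the Kimura two-parameter model, d = −½ ln(1 − 2P − Q) − ¼ ln(1 − 2Q).
1 − 2P − Q = 0.3592, giving −½ ln(0.3592) = 0.511938.
1 − 2Q = 0.6916, giving −¼ ln(0.6916) = 0.092187.
d = 0.511938 + 0.092187 = 0.604125.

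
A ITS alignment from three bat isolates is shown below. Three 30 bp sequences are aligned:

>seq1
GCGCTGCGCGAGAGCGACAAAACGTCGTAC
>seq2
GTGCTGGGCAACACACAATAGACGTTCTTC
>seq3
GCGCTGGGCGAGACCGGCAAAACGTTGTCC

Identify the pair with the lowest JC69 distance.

seq1–seq2: 13/30 differ, p = 0.433, d = 0.647.
seq1–seq3: 5/30 differ, p = 0.167, d = 0.188.
seq2–seq3: 11/30 differ, p = 0.367, d = 0.503.
The smallest distance is between seq1 and seq3.

seq1 and seq3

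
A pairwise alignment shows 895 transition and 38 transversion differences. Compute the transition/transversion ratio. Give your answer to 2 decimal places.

23.55

R = 895/38 = 23.552631… ≈ 23.55 (to 2 d.p.).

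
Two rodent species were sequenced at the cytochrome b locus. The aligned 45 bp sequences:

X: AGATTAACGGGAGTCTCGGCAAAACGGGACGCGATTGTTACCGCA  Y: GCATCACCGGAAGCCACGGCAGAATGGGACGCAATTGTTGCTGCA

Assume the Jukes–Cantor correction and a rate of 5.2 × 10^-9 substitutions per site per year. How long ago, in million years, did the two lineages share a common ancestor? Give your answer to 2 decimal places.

The sequences differ at 12 of 45 sites, so p = 12/45 ≈ 0.266667.
d = −(3/4) ln(1 − 4p/3) = −0.75 ln(1 − 0.355556) = −0.75 ln(0.644444)
  = −0.75 × (-0.439367) = 0.329525 substitutions/site.
Under a molecular clock d = 2μt, so t = d/(2μ) = 0.329525 / (2 × 5.2 × 10^-9) = 31.69 million years.

31.69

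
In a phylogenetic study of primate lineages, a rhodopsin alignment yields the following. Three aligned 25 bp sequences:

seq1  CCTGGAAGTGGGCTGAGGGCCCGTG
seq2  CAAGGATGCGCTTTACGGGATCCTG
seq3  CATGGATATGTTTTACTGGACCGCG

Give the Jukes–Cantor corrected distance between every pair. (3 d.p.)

d(seq1,seq2) = 0.766, d(seq1,seq3) = 0.663, d(seq2,seq3) = 0.417

seq1–seq2: 12/25 sites differ → p = 0.48, d = −0.75 ln(1 − 0.64) = 0.766238 ≈ 0.766.
seq1–seq3: 11/25 sites differ → p = 0.44, d = −0.75 ln(1 − 0.586667) = 0.662626 ≈ 0.663.
seq2–seq3: 8/25 sites differ → p = 0.32, d = −0.75 ln(1 − 0.426667) = 0.417216 ≈ 0.417.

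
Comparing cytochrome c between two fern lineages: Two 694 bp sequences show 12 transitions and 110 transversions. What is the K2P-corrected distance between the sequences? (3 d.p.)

P = 12/694 ≈ 0.017291 and Q = 110/694 ≈ 0.158501.
Under the Kimura two-parameter model, d = −½ ln(1 − 2P − Q) − ¼ ln(1 − 2Q).
1 − 2P − Q = 0.806917, giving −½ ln(0.806917) = 0.107267.
1 − 2Q = 0.682998, giving −¼ ln(0.682998) = 0.095316.
d = 0.107267 + 0.095316 = 0.202583.

0.203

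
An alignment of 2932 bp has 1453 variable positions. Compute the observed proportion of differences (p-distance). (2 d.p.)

0.50

p = 1453/2932 = 0.495566… ≈ 0.50 (to 2 d.p.).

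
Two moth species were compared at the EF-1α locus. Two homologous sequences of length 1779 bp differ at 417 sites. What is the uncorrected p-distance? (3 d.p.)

0.234

p = 417/1779 = 0.234401… ≈ 0.234 (to 3 d.p.).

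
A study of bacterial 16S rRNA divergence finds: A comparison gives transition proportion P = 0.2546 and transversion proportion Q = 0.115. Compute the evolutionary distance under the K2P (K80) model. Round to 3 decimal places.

Under the Kimura two-parameter model, d = −½ ln(1 − 2P − Q) − ¼ ln(1 − 2Q).
1 − 2P − Q = 0.3758, giving −½ ln(0.3758) = 0.489349.
1 − 2Q = 0.77, giving −¼ ln(0.77) = 0.065341.
d = 0.489349 + 0.065341 = 0.554690.

0.555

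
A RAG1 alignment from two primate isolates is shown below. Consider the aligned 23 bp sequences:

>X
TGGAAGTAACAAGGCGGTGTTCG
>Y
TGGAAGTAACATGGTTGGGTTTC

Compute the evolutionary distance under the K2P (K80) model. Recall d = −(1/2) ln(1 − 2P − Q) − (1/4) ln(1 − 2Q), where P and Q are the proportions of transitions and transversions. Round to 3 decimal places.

0.321

Of 23 sites, 2 differences are transitions and 4 are transversions, so P = 2/23 ≈ 0.086957 and Q = 4/23 ≈ 0.173913.
Under the Kimura two-parameter model, d = −½ ln(1 − 2P − Q) − ¼ ln(1 − 2Q).
1 − 2P − Q = 0.652173, giving −½ ln(0.652173) = 0.213723.
1 − 2Q = 0.652174, giving −¼ ln(0.652174) = 0.106861.
d = 0.213723 + 0.106861 = 0.320584.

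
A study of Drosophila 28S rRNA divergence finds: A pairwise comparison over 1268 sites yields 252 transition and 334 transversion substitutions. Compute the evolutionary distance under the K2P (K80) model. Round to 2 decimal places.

0.73

P = 252/1268 ≈ 0.198738 and Q = 334/1268 ≈ 0.263407.
Under the Kimura two-parameter model, d = −½ ln(1 − 2P − Q) − ¼ ln(1 − 2Q).
1 − 2P − Q = 0.339117, giving −½ ln(0.339117) = 0.540705.
1 − 2Q = 0.473186, giving −¼ ln(0.473186) = 0.187067.
d = 0.540705 + 0.187067 = 0.727772.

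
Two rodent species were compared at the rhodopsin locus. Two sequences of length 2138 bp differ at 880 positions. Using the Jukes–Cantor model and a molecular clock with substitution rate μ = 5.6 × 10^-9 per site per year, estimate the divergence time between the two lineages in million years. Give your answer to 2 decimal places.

53.29

p = 880/2138 ≈ 0.4116.
d = −(3/4) ln(1 − 4p/3) = −0.75 ln(1 − 0.5488) = −0.75 ln(0.4512)
  = −0.75 × (-0.795845) = 0.596884 substitutions/site.
Under a molecular clock d = 2μt, so t = d/(2μ) = 0.596884 / (2 × 5.6 × 10^-9) = 53.29 million years.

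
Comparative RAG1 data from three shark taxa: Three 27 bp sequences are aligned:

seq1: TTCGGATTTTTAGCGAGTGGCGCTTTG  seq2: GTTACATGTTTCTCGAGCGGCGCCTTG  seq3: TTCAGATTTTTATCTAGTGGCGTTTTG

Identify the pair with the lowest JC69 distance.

seq1–seq2: 9/27 differ, p = 0.333, d = 0.441.
seq1–seq3: 4/27 differ, p = 0.148, d = 0.165.
seq2–seq3: 9/27 differ, p = 0.333, d = 0.441.
The smallest distance is between seq1 and seq3.

seq1 and seq3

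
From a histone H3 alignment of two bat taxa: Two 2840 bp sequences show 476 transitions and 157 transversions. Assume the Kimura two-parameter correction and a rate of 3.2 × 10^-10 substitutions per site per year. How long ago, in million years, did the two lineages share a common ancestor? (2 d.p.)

P = 476/2840 ≈ 0.167606 and Q = 157/2840 ≈ 0.055282.
Under the Kimura two-parameter model, d = −½ ln(1 − 2P − Q) − ¼ ln(1 − 2Q).
1 − 2P − Q = 0.609506, giving −½ ln(0.609506) = 0.247553.
1 − 2Q = 0.889436, giving −¼ ln(0.889436) = 0.029292.
d = 0.247553 + 0.029292 = 0.276845.
Under a molecular clock d = 2μt, so t = d/(2μ) = 0.276845 / (2 × 3.2 × 10^-10) = 432.57 million years.

432.57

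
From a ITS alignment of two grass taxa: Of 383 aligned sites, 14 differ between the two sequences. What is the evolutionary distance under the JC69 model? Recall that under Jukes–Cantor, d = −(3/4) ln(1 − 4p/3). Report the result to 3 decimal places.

p = 14/383 ≈ 0.036554.
d = −(3/4) ln(1 − 4p/3) = −0.75 ln(1 − 0.048739) = −0.75 ln(0.951261)
  = −0.75 × (-0.049967) = 0.037475 substitutions/site.

0.037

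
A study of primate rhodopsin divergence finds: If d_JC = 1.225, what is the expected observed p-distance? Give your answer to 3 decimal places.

0.604

p = (3/4)(1 − e^(−4d/3)) = 0.75 × (1 − e^(-1.633333)) = 0.75 × (1 − 0.195278) = 0.603542.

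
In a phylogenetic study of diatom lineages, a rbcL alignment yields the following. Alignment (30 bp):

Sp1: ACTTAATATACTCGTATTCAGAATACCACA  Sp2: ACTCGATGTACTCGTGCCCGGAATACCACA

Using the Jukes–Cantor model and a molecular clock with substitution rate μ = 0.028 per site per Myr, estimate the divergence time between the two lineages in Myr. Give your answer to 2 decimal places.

The sequences differ at 7 of 30 sites (4, 5, 8, 16, 17, 18, 20), so p = 7/30 ≈ 0.233333.
d = −(3/4) ln(1 − 4p/3) = −0.75 ln(1 − 0.311111) = −0.75 ln(0.688889)
  = −0.75 × (-0.372675) = 0.279506 substitutions/site.
Under a molecular clock d = 2μt, so t = d/(2μ) = 0.279506 / (2 × 0.028) = 4.99 Myr.

4.99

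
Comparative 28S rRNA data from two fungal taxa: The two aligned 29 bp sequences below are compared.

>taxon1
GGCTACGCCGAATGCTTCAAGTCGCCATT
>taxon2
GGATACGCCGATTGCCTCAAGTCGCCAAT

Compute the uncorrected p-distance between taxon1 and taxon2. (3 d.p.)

The sequences differ at 4 of 29 positions (sites 3, 12, 16, 28).
p = 4/29 = 0.137931… ≈ 0.138 (to 3 d.p.).

0.138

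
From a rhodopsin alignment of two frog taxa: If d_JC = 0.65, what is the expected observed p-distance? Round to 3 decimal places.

p = (3/4)(1 − e^(−4d/3)) = 0.75 × (1 − e^(-0.866667)) = 0.75 × (1 − 0.420350) = 0.434738.

0.435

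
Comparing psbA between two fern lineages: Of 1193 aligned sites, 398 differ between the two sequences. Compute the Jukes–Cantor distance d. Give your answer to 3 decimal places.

0.441

p = 398/1193 ≈ 0.333613.
d = −(3/4) ln(1 − 4p/3) = −0.75 ln(1 − 0.444817) = −0.75 ln(0.555183)
  = −0.75 × (-0.588457) = 0.441343 substitutions/site.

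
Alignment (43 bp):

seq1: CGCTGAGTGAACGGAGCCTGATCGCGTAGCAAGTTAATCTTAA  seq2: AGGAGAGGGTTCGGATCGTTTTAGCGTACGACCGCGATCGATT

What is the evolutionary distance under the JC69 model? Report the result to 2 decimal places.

0.86

The sequences differ at 22 of 43 sites, so p = 22/43 ≈ 0.511628.
d = −(3/4) ln(1 − 4p/3) = −0.75 ln(1 − 0.682171) = −0.75 ln(0.317829)
  = −0.75 × (-1.146242) = 0.859682 substitutions/site.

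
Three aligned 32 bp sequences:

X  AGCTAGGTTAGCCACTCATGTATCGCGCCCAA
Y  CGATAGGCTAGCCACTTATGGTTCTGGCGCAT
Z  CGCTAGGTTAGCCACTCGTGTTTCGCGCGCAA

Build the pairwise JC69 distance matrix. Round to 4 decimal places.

X–Y: 10/32 sites differ → p = 0.3125, d = −0.75 ln(1 − 0.416667) = 0.404248 ≈ 0.4042.
X–Z: 4/32 sites differ → p = 0.125, d = −0.75 ln(1 − 0.166667) = 0.136741 ≈ 0.1367.
Y–Z: 8/32 sites differ → p = 0.25, d = −0.75 ln(1 − 0.333333) = 0.304098 ≈ 0.3041.

d(X,Y) = 0.4042, d(X,Z) = 0.1367, d(Y,Z) = 0.3041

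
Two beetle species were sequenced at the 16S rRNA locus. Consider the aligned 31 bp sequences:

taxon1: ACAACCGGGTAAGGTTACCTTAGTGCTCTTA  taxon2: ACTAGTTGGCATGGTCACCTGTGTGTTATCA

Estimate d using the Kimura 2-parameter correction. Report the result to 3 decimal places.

Of 31 sites, 5 differences are transitions and 7 are transversions, so P = 5/31 ≈ 0.16129 and Q = 7/31 ≈ 0.225806.
Under the Kimura two-parameter model, d = −½ ln(1 − 2P − Q) − ¼ ln(1 − 2Q).
1 − 2P − Q = 0.451614, giving −½ ln(0.451614) = 0.397464.
1 − 2Q = 0.548388, giving −¼ ln(0.548388) = 0.150193.
d = 0.397464 + 0.150193 = 0.547657.

0.548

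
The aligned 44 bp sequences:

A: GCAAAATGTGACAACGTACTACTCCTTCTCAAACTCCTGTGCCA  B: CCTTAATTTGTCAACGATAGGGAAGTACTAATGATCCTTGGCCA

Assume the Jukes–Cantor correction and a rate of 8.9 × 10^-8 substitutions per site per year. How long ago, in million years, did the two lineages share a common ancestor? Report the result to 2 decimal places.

The sequences differ at 21 of 44 sites, so p = 21/44 ≈ 0.477273.
d = −(3/4) ln(1 − 4p/3) = −0.75 ln(1 − 0.636364) = −0.75 ln(0.363636)
  = −0.75 × (-1.011602) = 0.758702 substitutions/site.
Under a molecular clock d = 2μt, so t = d/(2μ) = 0.758702 / (2 × 8.9 × 10^-8) = 4.26 million years.

4.26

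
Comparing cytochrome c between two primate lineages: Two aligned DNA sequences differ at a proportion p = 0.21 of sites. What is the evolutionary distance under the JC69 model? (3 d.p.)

d = −(3/4) ln(1 − 4p/3) = −0.75 ln(1 − 0.28) = −0.75 ln(0.72)
  = −0.75 × (-0.328504) = 0.246378 substitutions/site.

0.246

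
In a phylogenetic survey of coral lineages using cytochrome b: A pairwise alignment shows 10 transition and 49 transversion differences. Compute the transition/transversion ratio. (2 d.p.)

R = 10/49 = 0.204081… ≈ 0.20 (to 2 d.p.).

0.20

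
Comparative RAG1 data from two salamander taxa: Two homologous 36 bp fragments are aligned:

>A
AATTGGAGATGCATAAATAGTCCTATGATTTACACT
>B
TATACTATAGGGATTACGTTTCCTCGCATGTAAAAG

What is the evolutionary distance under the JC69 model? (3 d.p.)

0.912

The sequences differ at 19 of 36 sites, so p = 19/36 ≈ 0.527778.
d = −(3/4) ln(1 − 4p/3) = −0.75 ln(1 − 0.703704) = −0.75 ln(0.296296)
  = −0.75 × (-1.216396) = 0.912297 substitutions/site.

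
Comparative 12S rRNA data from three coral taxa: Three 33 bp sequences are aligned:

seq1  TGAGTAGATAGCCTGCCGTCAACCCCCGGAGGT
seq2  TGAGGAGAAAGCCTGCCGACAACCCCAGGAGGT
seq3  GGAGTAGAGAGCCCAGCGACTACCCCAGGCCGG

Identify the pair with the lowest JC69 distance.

seq1–seq2: 4/33 differ, p = 0.121, d = 0.132.
seq1–seq3: 11/33 differ, p = 0.333, d = 0.441.
seq2–seq3: 10/33 differ, p = 0.303, d = 0.388.
The smallest distance is between seq1 and seq2.

seq1 and seq2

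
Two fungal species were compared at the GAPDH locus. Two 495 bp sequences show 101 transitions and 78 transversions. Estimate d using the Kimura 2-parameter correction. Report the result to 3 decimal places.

P = 101/495 ≈ 0.20404 and Q = 78/495 ≈ 0.157576.
Under the Kimura two-parameter model, d = −½ ln(1 − 2P − Q) − ¼ ln(1 − 2Q).
1 − 2P − Q = 0.434344, giving −½ ln(0.434344) = 0.416959.
1 − 2Q = 0.684848, giving −¼ ln(0.684848) = 0.094640.
d = 0.416959 + 0.094640 = 0.511599.

0.512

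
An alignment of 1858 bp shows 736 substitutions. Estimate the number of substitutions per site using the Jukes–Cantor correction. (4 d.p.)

p = 736/1858 ≈ 0.396125.
d = −(3/4) ln(1 − 4p/3) = −0.75 ln(1 − 0.528167) = −0.75 ln(0.471833)
  = −0.75 × (-0.751130) = 0.563348 substitutions/site.

0.5633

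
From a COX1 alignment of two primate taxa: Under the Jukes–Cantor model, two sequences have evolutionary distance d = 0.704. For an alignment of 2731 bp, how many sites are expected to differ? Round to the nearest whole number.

1247

Invert JC69: p = (3/4)(1 − e^(−4d/3)) = 0.75 × (1 − e^(-0.938667)) = 0.75 × (1 − 0.391149) = 0.456638.
Expected differing sites = pL ≈ 0.456638 × 2731 = 1247.078378 ≈ 1247.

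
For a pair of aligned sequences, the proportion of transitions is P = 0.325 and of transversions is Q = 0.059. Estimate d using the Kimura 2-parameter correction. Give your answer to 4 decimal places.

0.6486

Under the Kimura two-parameter model, d = −½ ln(1 − 2P − Q) − ¼ ln(1 − 2Q).
1 − 2P − Q = 0.291, giving −½ ln(0.291) = 0.617216.
1 − 2Q = 0.882, giving −¼ ln(0.882) = 0.031391.
d = 0.617216 + 0.031391 = 0.648607.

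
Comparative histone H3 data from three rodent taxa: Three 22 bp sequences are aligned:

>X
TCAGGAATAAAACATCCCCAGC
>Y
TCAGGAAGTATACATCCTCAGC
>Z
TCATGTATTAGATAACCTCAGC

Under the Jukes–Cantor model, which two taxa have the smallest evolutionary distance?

X and Y

X–Y: 4/22 differ, p = 0.182, d = 0.208.
X–Z: 7/22 differ, p = 0.318, d = 0.414.
Y–Z: 6/22 differ, p = 0.273, d = 0.339.
The smallest distance is between X and Y.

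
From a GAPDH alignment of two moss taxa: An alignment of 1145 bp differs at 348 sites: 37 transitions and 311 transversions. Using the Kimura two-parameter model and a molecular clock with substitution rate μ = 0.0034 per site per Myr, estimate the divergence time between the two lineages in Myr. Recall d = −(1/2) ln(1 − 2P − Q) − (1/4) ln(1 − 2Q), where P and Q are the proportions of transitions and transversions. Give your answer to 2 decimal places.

P = 37/1145 ≈ 0.032314 and Q = 311/1145 ≈ 0.271616.
Under the Kimura two-parameter model, d = −½ ln(1 − 2P − Q) − ¼ ln(1 − 2Q).
1 − 2P − Q = 0.663756, giving −½ ln(0.663756) = 0.204920.
1 − 2Q = 0.456768, giving −¼ ln(0.456768) = 0.195895.
d = 0.204920 + 0.195895 = 0.400815.
Under a molecular clock d = 2μt, so t = d/(2μ) = 0.400815 / (2 × 0.0034) = 58.94 Myr.

58.94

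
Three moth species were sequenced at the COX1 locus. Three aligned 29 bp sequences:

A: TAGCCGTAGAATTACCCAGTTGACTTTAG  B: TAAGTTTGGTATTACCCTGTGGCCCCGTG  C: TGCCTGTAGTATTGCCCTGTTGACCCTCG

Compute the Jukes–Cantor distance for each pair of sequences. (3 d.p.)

A–B: 13/29 sites differ → p ≈ 0.448276, d = −0.75 ln(1 − 0.597701) = 0.682920 ≈ 0.683.
A–C: 9/29 sites differ → p ≈ 0.310345, d = −0.75 ln(1 − 0.413793) = 0.400562 ≈ 0.401.
B–C: 10/29 sites differ → p ≈ 0.344828, d = −0.75 ln(1 − 0.459771) = 0.461822 ≈ 0.462.

d(A,B) = 0.683, d(A,C) = 0.401, d(B,C) = 0.462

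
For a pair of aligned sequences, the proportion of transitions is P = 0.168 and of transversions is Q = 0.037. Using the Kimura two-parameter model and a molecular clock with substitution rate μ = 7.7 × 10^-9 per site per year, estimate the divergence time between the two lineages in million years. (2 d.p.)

Under the Kimura two-parameter model, d = −½ ln(1 − 2P − Q) − ¼ ln(1 − 2Q).
1 − 2P − Q = 0.627, giving −½ ln(0.627) = 0.233404.
1 − 2Q = 0.926, giving −¼ ln(0.926) = 0.019220.
d = 0.233404 + 0.019220 = 0.252624.
Under a molecular clock d = 2μt, so t = d/(2μ) = 0.252624 / (2 × 7.7 × 10^-9) = 16.40 million years.

16.40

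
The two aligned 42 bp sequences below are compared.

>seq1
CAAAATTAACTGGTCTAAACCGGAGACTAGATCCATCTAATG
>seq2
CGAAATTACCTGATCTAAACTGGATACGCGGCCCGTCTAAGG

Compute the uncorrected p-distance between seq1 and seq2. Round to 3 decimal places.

The sequences differ at 11 of 42 positions.
p = 11/42 = 0.261904… ≈ 0.262 (to 3 d.p.).

0.262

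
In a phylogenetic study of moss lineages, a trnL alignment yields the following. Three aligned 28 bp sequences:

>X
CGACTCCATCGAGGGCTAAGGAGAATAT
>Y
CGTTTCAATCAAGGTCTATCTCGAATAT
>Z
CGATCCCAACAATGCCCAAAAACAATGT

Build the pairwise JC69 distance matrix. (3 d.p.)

d(X,Y) = 0.420, d(X,Z) = 0.556, d(Y,Z) = 0.724

X–Y: 9/28 sites differ → p ≈ 0.321429, d = −0.75 ln(1 − 0.428572) = 0.419713 ≈ 0.420.
X–Z: 11/28 sites differ → p ≈ 0.392857, d = −0.75 ln(1 − 0.523809) = 0.556452 ≈ 0.556.
Y–Z: 13/28 sites differ → p ≈ 0.464286, d = −0.75 ln(1 − 0.619048) = 0.723811 ≈ 0.724.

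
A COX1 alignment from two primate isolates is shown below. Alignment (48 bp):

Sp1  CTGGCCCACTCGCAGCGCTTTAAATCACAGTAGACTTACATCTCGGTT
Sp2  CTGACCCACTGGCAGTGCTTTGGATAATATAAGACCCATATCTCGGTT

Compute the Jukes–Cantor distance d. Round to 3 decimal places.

The sequences differ at 12 of 48 sites, so p = 12/48 = 0.25.
d = −(3/4) ln(1 − 4p/3) = −0.75 ln(1 − 0.333333) = −0.75 ln(0.666667)
  = −0.75 × (-0.405465) = 0.304099 substitutions/site.

0.304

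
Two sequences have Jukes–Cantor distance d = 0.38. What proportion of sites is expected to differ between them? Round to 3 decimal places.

p = (3/4)(1 − e^(−4d/3)) = 0.75 × (1 − e^(-0.506667)) = 0.75 × (1 − 0.602500) = 0.298125.

0.298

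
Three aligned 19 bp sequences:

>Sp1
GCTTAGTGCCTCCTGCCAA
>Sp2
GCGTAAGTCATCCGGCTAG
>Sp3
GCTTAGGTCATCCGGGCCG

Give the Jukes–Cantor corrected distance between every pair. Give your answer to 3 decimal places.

d(Sp1,Sp2) = 0.618, d(Sp1,Sp3) = 0.507, d(Sp2,Sp3) = 0.324

Sp1–Sp2: 8/19 sites differ → p ≈ 0.421053, d = −0.75 ln(1 − 0.561404) = 0.618132 ≈ 0.618.
Sp1–Sp3: 7/19 sites differ → p ≈ 0.368421, d = −0.75 ln(1 − 0.491228) = 0.506816 ≈ 0.507.
Sp2–Sp3: 5/19 sites differ → p ≈ 0.263158, d = −0.75 ln(1 − 0.350877) = 0.324100 ≈ 0.324.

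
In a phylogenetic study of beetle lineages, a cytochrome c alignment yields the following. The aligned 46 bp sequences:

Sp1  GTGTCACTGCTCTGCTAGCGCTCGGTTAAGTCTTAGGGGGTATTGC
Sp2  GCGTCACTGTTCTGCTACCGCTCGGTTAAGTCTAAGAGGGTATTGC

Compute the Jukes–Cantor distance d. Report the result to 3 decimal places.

The sequences differ at 5 of 46 sites (2, 10, 18, 34, 37), so p = 5/46 ≈ 0.108696.
d = −(3/4) ln(1 − 4p/3) = −0.75 ln(1 − 0.144928) = −0.75 ln(0.855072)
  = −0.75 × (-0.156570) = 0.117428 substitutions/site.

0.117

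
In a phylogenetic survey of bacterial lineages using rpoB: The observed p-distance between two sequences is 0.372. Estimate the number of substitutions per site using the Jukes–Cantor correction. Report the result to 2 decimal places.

d = −(3/4) ln(1 − 4p/3) = −0.75 ln(1 − 0.496) = −0.75 ln(0.504)
  = −0.75 × (-0.685179) = 0.513884 substitutions/site.

0.51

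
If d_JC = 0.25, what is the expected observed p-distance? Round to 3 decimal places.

0.213

p = (3/4)(1 − e^(−4d/3)) = 0.75 × (1 − e^(-0.333333)) = 0.75 × (1 − 0.716532) = 0.212601.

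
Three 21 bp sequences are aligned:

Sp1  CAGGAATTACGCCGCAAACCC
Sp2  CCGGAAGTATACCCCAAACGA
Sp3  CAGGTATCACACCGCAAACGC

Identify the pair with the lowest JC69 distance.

Sp1–Sp2: 7/21 differ, p = 0.333, d = 0.441.
Sp1–Sp3: 4/21 differ, p = 0.190, d = 0.220.
Sp2–Sp3: 7/21 differ, p = 0.333, d = 0.441.
The smallest distance is between Sp1 and Sp3.

Sp1 and Sp3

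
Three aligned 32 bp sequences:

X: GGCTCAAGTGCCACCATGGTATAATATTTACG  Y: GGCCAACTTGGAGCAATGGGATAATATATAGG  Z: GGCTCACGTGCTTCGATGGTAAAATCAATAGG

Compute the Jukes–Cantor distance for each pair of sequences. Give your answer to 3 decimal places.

X–Y: 11/32 sites differ → p = 0.34375, d = −0.75 ln(1 − 0.458333) = 0.459828 ≈ 0.460.
X–Z: 9/32 sites differ → p = 0.28125, d = −0.75 ln(1 − 0.375) = 0.352503 ≈ 0.353.
Y–Z: 11/32 sites differ → p = 0.34375, d = −0.75 ln(1 − 0.458333) = 0.459828 ≈ 0.460.

d(X,Y) = 0.460, d(X,Z) = 0.353, d(Y,Z) = 0.460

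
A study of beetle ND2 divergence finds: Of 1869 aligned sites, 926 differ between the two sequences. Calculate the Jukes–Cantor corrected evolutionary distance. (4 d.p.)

p = 926/1869 ≈ 0.495452.
d = −(3/4) ln(1 − 4p/3) = −0.75 ln(1 − 0.660603) = −0.75 ln(0.339397)
  = −0.75 × (-1.080585) = 0.810439 substitutions/site.

0.8104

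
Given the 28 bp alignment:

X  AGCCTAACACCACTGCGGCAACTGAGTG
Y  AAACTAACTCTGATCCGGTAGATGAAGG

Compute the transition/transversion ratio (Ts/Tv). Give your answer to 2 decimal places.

Transitions are A↔G and C↔T; transversions are all other mismatches.
Transitions: 6. Transversions: 6.
R = 6/6 = 1.00.

1.00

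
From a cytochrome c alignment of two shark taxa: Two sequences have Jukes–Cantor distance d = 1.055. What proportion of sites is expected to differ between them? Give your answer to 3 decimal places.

p = (3/4)(1 − e^(−4d/3)) = 0.75 × (1 − e^(-1.406667)) = 0.75 × (1 − 0.244958) = 0.566282.

0.566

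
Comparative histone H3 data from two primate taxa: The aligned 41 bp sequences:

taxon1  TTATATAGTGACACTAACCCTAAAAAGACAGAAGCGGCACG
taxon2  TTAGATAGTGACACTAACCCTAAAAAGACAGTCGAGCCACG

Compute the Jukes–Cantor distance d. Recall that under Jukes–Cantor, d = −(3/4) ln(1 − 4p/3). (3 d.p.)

0.133

The sequences differ at 5 of 41 sites (4, 32, 33, 35, 37), so p = 5/41 ≈ 0.121951.
d = −(3/4) ln(1 − 4p/3) = −0.75 ln(1 − 0.162601) = −0.75 ln(0.837399)
  = −0.75 × (-0.177455) = 0.133091 substitutions/site.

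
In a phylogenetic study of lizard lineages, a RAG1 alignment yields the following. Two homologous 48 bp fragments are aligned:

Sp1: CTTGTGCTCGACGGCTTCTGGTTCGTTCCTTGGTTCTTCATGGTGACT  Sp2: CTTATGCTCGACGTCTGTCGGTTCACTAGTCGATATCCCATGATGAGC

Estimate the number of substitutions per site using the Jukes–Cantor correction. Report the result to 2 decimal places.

The sequences differ at 18 of 48 sites, so p = 18/48 = 0.375.
d = −(3/4) ln(1 − 4p/3) = −0.75 ln(1 − 0.5) = −0.75 ln(0.5)
  = −0.75 × (-0.693147) = 0.519860 substitutions/site.

0.52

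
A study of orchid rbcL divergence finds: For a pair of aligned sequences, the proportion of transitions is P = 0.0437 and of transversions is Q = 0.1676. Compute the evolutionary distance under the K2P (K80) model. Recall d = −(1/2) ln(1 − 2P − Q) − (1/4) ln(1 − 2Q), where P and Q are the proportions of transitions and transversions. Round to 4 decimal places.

0.2493

Under the Kimura two-parameter model, d = −½ ln(1 − 2P − Q) − ¼ ln(1 − 2Q).
1 − 2P − Q = 0.745, giving −½ ln(0.745) = 0.147186.
1 − 2Q = 0.6648, giving −¼ ln(0.6648) = 0.102067.
d = 0.147186 + 0.102067 = 0.249253.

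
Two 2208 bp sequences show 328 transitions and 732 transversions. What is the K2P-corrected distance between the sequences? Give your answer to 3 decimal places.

P = 328/2208 ≈ 0.148551 and Q = 732/2208 ≈ 0.331522.
Under the Kimura two-parameter model, d = −½ ln(1 − 2P − Q) − ¼ ln(1 − 2Q).
1 − 2P − Q = 0.371376, giving −½ ln(0.371376) = 0.495270.
1 − 2Q = 0.336956, giving −¼ ln(0.336956) = 0.271951.
d = 0.495270 + 0.271951 = 0.767221.

0.767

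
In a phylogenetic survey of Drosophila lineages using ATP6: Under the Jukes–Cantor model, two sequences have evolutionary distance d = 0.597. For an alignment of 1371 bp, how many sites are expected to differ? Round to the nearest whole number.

564

Invert JC69: p = (3/4)(1 − e^(−4d/3)) = 0.75 × (1 − e^(-0.796)) = 0.75 × (1 − 0.451130) = 0.411653.
Expected differing sites = pL ≈ 0.411653 × 1371 = 564.376263 ≈ 564.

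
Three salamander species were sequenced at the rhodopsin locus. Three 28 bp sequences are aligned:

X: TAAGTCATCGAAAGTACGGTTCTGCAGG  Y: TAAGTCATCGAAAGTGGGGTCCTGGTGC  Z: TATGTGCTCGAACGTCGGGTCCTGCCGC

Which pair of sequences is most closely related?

X and Y

X–Y: 6/28 differ, p = 0.214, d = 0.252.
X–Z: 9/28 differ, p = 0.321, d = 0.420.
Y–Z: 7/28 differ, p = 0.250, d = 0.304.
The smallest distance is between X and Y.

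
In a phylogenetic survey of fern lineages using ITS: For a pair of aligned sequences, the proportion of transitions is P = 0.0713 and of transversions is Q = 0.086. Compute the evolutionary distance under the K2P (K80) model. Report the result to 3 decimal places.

Under the Kimura two-parameter model, d = −½ ln(1 − 2P − Q) − ¼ ln(1 − 2Q).
1 − 2P − Q = 0.7714, giving −½ ln(0.7714) = 0.129774.
1 − 2Q = 0.828, giving −¼ ln(0.828) = 0.047186.
d = 0.129774 + 0.047186 = 0.176960.

0.177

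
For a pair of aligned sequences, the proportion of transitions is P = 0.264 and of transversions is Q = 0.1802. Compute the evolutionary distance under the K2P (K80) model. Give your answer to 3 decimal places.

Under the Kimura two-parameter model, d = −½ ln(1 − 2P − Q) − ¼ ln(1 − 2Q).
1 − 2P − Q = 0.2918, giving −½ ln(0.2918) = 0.615843.
1 − 2Q = 0.6396, giving −¼ ln(0.6396) = 0.111728.
d = 0.615843 + 0.111728 = 0.727571.

0.728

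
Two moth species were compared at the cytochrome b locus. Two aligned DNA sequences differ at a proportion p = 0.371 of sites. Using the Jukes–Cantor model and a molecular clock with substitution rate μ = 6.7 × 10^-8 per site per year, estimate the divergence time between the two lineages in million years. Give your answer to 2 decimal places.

3.82

d = −(3/4) ln(1 − 4p/3) = −0.75 ln(1 − 0.494667) = −0.75 ln(0.505333)
  = −0.75 × (-0.682538) = 0.511904 substitutions/site.
Under a molecular clock d = 2μt, so t = d/(2μ) = 0.511904 / (2 × 6.7 × 10^-8) = 3.82 million years.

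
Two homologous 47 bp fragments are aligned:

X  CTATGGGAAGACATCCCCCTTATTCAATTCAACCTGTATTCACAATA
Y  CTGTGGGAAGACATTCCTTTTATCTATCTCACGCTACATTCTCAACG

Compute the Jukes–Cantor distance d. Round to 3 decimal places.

The sequences differ at 15 of 47 sites, so p = 15/47 ≈ 0.319149.
d = −(3/4) ln(1 − 4p/3) = −0.75 ln(1 − 0.425532) = −0.75 ln(0.574468)
  = −0.75 × (-0.554311) = 0.415733 substitutions/site.

0.416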